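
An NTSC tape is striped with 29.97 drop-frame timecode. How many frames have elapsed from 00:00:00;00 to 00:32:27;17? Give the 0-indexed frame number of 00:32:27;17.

As if non-drop at 30 labels/s: (0 × 3600 + 32 × 60 + 27) × 30 + 17 = 58427.
Minute boundaries passed: 32; those not divisible by 10: 32 − 3 = 29; dropped labels = 2 × 29 = 58.
Actual frame index = 58427 − 58 = 58369.

58369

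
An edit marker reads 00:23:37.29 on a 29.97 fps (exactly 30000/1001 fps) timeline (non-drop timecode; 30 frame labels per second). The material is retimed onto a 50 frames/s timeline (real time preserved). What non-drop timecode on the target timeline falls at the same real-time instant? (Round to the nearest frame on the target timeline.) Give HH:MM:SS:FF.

00:23:39:19

Source frame index: (0×3600 + 23×60 + 37) × 30 + 29 = 42539.
Real time: 42539 / (30000/1001) = 42581539/30000 s.
Target frame: (42581539/30000) × (50) = 42581539/600 ≈ 70969.232 → 70969.
At 50 labels/s: frame 70969 → 00:23:39:19.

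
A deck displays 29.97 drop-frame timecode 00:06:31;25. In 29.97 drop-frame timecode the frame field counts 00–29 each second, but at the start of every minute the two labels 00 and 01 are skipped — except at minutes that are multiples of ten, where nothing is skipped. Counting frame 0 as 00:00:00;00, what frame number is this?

11743

Complete 10-minute blocks: 0, each 17982 frames → 0.
Remaining 6 whole minutes in the current block: 1800 + 5 × 1798 = 10790 frames.
Within the current minute: 31 × 30 + 25 − 2 = 953 (labels ;00/;01 skipped at this minute). Total = 0 + 10790 + 953 = 11743.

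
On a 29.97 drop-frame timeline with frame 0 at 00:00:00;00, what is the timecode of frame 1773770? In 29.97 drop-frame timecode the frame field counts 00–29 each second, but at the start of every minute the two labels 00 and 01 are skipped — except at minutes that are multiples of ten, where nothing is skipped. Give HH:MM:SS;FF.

Ten DF minutes hold 17982 frames, so frame 1773770 lies in block 98 (frames 1762236–1780217) with 11534 frames into that block.
The block's first minute is 1800 frames and the rest 1798 each; 11534 frames reaches minute 6, so 98 × 18 + 6 × 2 = 1776 labels have been skipped so far.
Adding those back, label number 1773770 + 1776 = 1775546 at 30 labels/s is 59184 s + 26 f = 16 h 26 min 24 s frame 26, i.e. 16:26:24;26.

16:26:24;26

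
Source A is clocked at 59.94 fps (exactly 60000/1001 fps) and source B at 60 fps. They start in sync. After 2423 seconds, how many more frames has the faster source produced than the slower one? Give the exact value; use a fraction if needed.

A emits 60000/1001 × 2423 = 145380000/1001 frames; B emits 60 × 2423 = 145380.
Difference = 145380/1001 frames (≈ 145.2348); B is ahead of A.

145380/1001 frames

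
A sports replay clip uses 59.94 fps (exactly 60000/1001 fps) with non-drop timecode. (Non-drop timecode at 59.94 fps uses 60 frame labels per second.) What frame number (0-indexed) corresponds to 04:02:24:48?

872688

Total seconds to the label: (4 × 3600 + 2 × 60 + 24) = 14544.
Frame index = 14544 × 60 + 48 = 872688.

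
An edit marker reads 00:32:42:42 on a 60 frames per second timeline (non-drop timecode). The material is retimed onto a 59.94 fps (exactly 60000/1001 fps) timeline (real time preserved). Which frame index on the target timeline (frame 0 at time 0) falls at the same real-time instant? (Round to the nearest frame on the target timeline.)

frame 117644

Source frame index: (0×3600 + 32×60 + 42) × 60 + 42 = 117762.
Real time: 117762 / (60) = 19627/10 s.
Target frame: (19627/10) × (60000/1001) = 117762000/1001 ≈ 117644.356 → 117644.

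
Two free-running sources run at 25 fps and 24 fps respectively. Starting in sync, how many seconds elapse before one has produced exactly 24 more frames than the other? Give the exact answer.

The gap grows by |24 − 25| = 1 frame per second.
Time for a 24-frame gap: 24 ÷ (1) = 24 s.

24 seconds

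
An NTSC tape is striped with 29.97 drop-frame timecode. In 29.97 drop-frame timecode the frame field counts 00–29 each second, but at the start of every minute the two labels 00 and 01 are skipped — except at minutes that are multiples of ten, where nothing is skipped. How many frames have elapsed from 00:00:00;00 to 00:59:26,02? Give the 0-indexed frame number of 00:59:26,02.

As if non-drop at 30 labels/s: (0 × 3600 + 59 × 60 + 26) × 30 + 2 = 106982.
Minute boundaries passed: 59; those not divisible by 10: 59 − 5 = 54; dropped labels = 2 × 54 = 108.
Actual frame index = 106982 − 108 = 106874.

106874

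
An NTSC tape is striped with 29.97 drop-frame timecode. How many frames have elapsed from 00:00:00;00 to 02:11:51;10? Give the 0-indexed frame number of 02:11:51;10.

237104

Complete 10-minute blocks: 13, each 17982 frames → 233766.
Remaining 1 whole minute in the current block: 1800 + 0 × 1798 = 1800 frames.
Within the current minute: 51 × 30 + 10 − 2 = 1538 (labels ;00/;01 skipped at this minute). Total = 233766 + 1800 + 1538 = 237104.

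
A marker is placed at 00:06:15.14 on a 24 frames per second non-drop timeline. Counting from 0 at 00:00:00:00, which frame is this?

Total seconds to the label: (0 × 3600 + 6 × 60 + 15) = 375.
Frame index = 375 × 24 + 14 = 9014.

frame 9014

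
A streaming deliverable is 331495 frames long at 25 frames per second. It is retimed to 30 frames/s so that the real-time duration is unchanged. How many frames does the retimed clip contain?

397794 frames

Target frames = source frames × (target rate / source rate) = 331495 × (30)/(25) = 331495 × 6/5 = 397794.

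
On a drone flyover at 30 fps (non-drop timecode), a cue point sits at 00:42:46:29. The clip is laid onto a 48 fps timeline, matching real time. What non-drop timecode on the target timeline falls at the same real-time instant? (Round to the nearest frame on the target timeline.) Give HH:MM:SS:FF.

Source frame index: (0×3600 + 42×60 + 46) × 30 + 29 = 77009.
Real time: 77009 / (30) = 77009/30 s.
Target frame: (77009/30) × (48) = 616072/5 ≈ 123214.400 → 123214.
At 48 labels/s: frame 123214 → 00:42:46:46.

00:42:46:46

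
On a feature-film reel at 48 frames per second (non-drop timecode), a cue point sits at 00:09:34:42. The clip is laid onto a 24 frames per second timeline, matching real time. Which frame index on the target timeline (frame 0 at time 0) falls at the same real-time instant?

Source frame index: (0×3600 + 9×60 + 34) × 48 + 42 = 27594.
Real time: 27594 / (48) = 4599/8 s.
Target frame: (4599/8) × (24) = 13797.

frame 13797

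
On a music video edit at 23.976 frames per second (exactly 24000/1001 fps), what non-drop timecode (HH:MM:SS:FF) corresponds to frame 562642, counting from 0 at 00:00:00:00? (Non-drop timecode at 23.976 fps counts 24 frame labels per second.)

06:30:43:10

562642 ÷ 24 = 23443 full seconds, remainder 10 frames.
23443 s = 6 h 30 min 43 s.
Timecode: 06:30:43:10.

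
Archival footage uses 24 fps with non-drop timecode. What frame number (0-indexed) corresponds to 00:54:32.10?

78538

Total seconds to the label: (0 × 3600 + 54 × 60 + 32) = 3272.
Frame index = 3272 × 24 + 10 = 78538.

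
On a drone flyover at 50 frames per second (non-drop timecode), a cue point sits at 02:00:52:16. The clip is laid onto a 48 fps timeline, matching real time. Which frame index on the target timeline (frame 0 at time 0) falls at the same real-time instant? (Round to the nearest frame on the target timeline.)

frame 348111

Source frame index: (2×3600 + 0×60 + 52) × 50 + 16 = 362616.
Real time: 362616 / (50) = 181308/25 s.
Target frame: (181308/25) × (48) = 8702784/25 ≈ 348111.360 → 348111.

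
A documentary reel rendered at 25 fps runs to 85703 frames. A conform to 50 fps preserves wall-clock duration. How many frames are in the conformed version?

171406 frames

Target frames = source frames × (target rate / source rate) = 85703 × (50)/(25) = 85703 × 2 = 171406.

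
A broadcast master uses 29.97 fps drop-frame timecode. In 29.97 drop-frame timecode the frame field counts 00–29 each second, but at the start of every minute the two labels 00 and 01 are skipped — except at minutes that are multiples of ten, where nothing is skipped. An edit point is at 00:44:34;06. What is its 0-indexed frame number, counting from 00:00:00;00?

As if non-drop at 30 labels/s: (0 × 3600 + 44 × 60 + 34) × 30 + 6 = 80226.
Minute boundaries passed: 44; those not divisible by 10: 44 − 4 = 40; dropped labels = 2 × 40 = 80.
Actual frame index = 80226 − 80 = 80146.

80146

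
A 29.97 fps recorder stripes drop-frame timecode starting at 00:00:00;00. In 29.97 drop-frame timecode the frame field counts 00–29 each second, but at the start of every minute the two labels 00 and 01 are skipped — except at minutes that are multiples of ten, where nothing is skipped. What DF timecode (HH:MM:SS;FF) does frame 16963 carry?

00:09:26;01

Each 10-minute DF block holds 10 × 60 × 30 − 9 × 2 = 17982 frames. 16963 ÷ 17982 → 0 full blocks, remainder 16963.
Within the partial block the first minute is 1800 frames and each further minute 1798, so 9 further minute boundaries passed. Total skipped labels = 18 × 0 + 2 × 9 = 18.
Non-drop label index = 16963 + 18 = 16981; at 30 labels/s that is 00:09:26:01, i.e. DF 00:09:26;01.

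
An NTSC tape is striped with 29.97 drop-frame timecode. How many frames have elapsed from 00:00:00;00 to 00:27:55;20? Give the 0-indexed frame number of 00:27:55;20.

50220

As if non-drop at 30 labels/s: (0 × 3600 + 27 × 60 + 55) × 30 + 20 = 50270.
Minute boundaries passed: 27; those not divisible by 10: 27 − 2 = 25; dropped labels = 2 × 25 = 50.
Actual frame index = 50270 − 50 = 50220.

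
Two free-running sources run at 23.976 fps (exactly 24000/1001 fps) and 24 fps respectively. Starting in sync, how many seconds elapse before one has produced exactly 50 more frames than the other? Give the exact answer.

The gap grows by |24 − 24000/1001| = 24/1001 frames per second.
Time for a 50-frame gap: 50 ÷ (24/1001) = 25025/12 s.

25025/12 seconds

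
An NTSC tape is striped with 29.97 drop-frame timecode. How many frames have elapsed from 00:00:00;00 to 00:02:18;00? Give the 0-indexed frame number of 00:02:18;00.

Complete 10-minute blocks: 0, each 17982 frames → 0.
Remaining 2 whole minutes in the current block: 1800 + 1 × 1798 = 3598 frames.
Within the current minute: 18 × 30 + 0 − 2 = 538 (labels ;00/;01 skipped at this minute). Total = 0 + 3598 + 538 = 4136.

4136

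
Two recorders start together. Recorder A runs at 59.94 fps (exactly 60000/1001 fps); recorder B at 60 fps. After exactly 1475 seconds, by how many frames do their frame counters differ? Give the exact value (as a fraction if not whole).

88500/1001 frames

A emits 60000/1001 × 1475 = 88500000/1001 frames; B emits 60 × 1475 = 88500.
Difference = 88500/1001 frames (≈ 88.4116); B is ahead of A.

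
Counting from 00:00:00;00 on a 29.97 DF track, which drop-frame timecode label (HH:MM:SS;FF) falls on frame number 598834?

Each 10-minute DF block holds 10 × 60 × 30 − 9 × 2 = 17982 frames. 598834 ÷ 17982 → 33 full blocks, remainder 5428.
Within the partial block the first minute is 1800 frames and each further minute 1798, so 3 further minute boundaries passed. Total skipped labels = 18 × 33 + 2 × 3 = 600.
Non-drop label index = 598834 + 600 = 599434; at 30 labels/s that is 05:33:01:04, i.e. DF 05:33:01;04.

05:33:01;04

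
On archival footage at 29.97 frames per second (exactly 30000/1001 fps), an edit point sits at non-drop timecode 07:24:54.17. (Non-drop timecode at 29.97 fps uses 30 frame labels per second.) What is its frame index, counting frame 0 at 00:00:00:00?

Total seconds to the label: (7 × 3600 + 24 × 60 + 54) = 26694.
Frame index = 26694 × 30 + 17 = 800837.

800837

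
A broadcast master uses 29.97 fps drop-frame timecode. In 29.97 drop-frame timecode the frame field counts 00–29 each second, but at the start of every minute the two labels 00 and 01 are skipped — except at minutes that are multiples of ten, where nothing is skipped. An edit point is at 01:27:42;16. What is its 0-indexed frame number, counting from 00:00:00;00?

157718

As if non-drop at 30 labels/s: (1 × 3600 + 27 × 60 + 42) × 30 + 16 = 157876.
Minute boundaries passed: 87; those not divisible by 10: 87 − 8 = 79; dropped labels = 2 × 79 = 158.
Actual frame index = 157876 − 158 = 157718.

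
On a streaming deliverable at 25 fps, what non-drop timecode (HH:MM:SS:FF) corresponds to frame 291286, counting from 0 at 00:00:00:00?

291286 ÷ 25 = 11651 full seconds, remainder 11 frames.
11651 s = 3 h 14 min 11 s.
Timecode: 03:14:11:11.

03:14:11:11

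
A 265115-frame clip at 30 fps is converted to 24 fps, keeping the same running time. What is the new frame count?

212092 frames

Target frames = source frames × (target rate / source rate) = 265115 × (24)/(30) = 265115 × 4/5 = 212092.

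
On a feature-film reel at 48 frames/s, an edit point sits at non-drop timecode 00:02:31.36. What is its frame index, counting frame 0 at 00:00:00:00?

frame 7284

Total seconds to the label: (0 × 3600 + 2 × 60 + 31) = 151.
Frame index = 151 × 48 + 36 = 7284.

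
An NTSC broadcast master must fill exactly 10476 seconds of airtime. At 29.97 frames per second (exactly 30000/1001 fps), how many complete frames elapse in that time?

313966 frames

Frames = 10476 × 30000/1001 = 314280000/1001 ≈ 313966.0340.
Complete frames: 313966.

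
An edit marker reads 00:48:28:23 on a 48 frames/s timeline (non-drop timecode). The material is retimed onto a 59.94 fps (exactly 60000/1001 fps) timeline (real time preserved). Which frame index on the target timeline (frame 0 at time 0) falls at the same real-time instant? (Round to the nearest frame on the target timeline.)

frame 174334

Source frame index: (0×3600 + 48×60 + 28) × 48 + 23 = 139607.
Real time: 139607 / (48) = 139607/48 s.
Target frame: (139607/48) × (60000/1001) = 13423750/77 ≈ 174334.416 → 174334.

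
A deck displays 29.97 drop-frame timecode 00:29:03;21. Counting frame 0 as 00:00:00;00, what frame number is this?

Complete 10-minute blocks: 2, each 17982 frames → 35964.
Remaining 9 whole minutes in the current block: 1800 + 8 × 1798 = 16184 frames.
Within the current minute: 3 × 30 + 21 − 2 = 109 (labels ;00/;01 skipped at this minute). Total = 35964 + 16184 + 109 = 52257.

52257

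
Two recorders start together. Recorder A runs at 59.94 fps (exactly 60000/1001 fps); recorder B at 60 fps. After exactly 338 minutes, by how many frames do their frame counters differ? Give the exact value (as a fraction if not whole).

338 min = 20280 s.
A emits 60000/1001 × 20280 = 93600000/77 frames; B emits 60 × 20280 = 1216800.
Difference = 93600/77 frames (≈ 1215.5844); B is ahead of A.

93600/77 frames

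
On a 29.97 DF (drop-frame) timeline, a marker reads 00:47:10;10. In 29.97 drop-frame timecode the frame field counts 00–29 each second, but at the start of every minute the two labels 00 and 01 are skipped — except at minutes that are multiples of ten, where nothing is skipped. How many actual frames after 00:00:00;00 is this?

84824

Complete 10-minute blocks: 4, each 17982 frames → 71928.
Remaining 7 whole minutes in the current block: 1800 + 6 × 1798 = 12588 frames.
Within the current minute: 10 × 30 + 10 − 2 = 308 (labels ;00/;01 skipped at this minute). Total = 71928 + 12588 + 308 = 84824.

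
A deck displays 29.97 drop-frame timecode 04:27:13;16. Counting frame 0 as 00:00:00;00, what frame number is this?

480524

As if non-drop at 30 labels/s: (4 × 3600 + 27 × 60 + 13) × 30 + 16 = 481006.
Minute boundaries passed: 267; those not divisible by 10: 267 − 26 = 241; dropped labels = 2 × 241 = 482.
Actual frame index = 481006 − 482 = 480524.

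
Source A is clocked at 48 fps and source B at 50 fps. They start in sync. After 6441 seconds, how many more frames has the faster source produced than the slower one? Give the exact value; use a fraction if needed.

12882 frames

A emits 48 × 6441 = 309168 frames; B emits 50 × 6441 = 322050.
Difference = 12882 frames; B is ahead of A.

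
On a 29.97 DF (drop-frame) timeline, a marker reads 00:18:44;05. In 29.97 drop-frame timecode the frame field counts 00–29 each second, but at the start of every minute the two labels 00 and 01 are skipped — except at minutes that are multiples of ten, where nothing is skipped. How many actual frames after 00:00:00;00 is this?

As if non-drop at 30 labels/s: (0 × 3600 + 18 × 60 + 44) × 30 + 5 = 33725.
Minute boundaries passed: 18; those not divisible by 10: 18 − 1 = 17; dropped labels = 2 × 17 = 34.
Actual frame index = 33725 − 34 = 33691.

33691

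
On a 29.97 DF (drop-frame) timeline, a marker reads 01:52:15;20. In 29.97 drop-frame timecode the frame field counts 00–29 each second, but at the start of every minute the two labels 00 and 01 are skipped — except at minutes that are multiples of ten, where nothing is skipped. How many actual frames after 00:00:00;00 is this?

201868

As if non-drop at 30 labels/s: (1 × 3600 + 52 × 60 + 15) × 30 + 20 = 202070.
Minute boundaries passed: 112; those not divisible by 10: 112 − 11 = 101; dropped labels = 2 × 101 = 202.
Actual frame index = 202070 − 202 = 201868.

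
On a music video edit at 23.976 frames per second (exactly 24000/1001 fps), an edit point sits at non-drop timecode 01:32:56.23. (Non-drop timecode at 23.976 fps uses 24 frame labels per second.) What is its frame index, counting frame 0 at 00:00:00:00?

frame 133847

Total seconds to the label: (1 × 3600 + 32 × 60 + 56) = 5576.
Frame index = 5576 × 24 + 23 = 133847.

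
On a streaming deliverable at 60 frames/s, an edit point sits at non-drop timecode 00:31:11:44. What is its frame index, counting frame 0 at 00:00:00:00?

frame 112304

Total seconds to the label: (0 × 3600 + 31 × 60 + 11) = 1871.
Frame index = 1871 × 60 + 44 = 112304.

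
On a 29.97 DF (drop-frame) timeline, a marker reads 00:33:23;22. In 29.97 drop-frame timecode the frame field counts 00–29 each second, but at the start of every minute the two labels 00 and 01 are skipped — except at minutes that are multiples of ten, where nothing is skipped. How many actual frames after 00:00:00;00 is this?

Complete 10-minute blocks: 3, each 17982 frames → 53946.
Remaining 3 whole minutes in the current block: 1800 + 2 × 1798 = 5396 frames.
Within the current minute: 23 × 30 + 22 − 2 = 710 (labels ;00/;01 skipped at this minute). Total = 53946 + 5396 + 710 = 60052.

60052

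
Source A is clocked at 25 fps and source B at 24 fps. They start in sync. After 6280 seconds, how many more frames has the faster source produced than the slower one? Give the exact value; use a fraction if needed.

6280 frames

A emits 25 × 6280 = 157000 frames; B emits 24 × 6280 = 150720.
Difference = 6280 frames; B is behind A.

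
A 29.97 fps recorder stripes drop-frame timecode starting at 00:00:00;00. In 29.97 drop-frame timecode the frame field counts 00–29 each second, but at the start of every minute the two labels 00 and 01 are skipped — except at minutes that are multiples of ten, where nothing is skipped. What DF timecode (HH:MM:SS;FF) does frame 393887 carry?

Each 10-minute DF block holds 10 × 60 × 30 − 9 × 2 = 17982 frames. 393887 ÷ 17982 → 21 full blocks, remainder 16265.
Within the partial block the first minute is 1800 frames and each further minute 1798, so 9 further minute boundaries passed. Total skipped labels = 18 × 21 + 2 × 9 = 396.
Non-drop label index = 393887 + 396 = 394283; at 30 labels/s that is 03:39:02:23, i.e. DF 03:39:02;23.

03:39:02;23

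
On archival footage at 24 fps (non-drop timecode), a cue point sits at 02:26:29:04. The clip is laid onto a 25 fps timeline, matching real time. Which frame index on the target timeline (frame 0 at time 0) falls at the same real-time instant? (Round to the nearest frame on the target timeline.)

Source frame index: (2×3600 + 26×60 + 29) × 24 + 4 = 210940.
Real time: 210940 / (24) = 52735/6 s.
Target frame: (52735/6) × (25) = 1318375/6 ≈ 219729.167 → 219729.

frame 219729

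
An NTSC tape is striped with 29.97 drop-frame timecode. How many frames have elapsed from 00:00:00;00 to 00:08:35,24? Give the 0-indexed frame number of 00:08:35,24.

15458

As if non-drop at 30 labels/s: (0 × 3600 + 8 × 60 + 35) × 30 + 24 = 15474.
Minute boundaries passed: 8; those not divisible by 10: 8 − 0 = 8; dropped labels = 2 × 8 = 16.
Actual frame index = 15474 − 16 = 15458.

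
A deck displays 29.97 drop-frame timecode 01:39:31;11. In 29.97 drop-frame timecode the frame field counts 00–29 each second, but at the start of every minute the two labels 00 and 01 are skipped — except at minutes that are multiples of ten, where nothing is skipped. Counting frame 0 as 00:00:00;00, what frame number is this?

178961

Complete 10-minute blocks: 9, each 17982 frames → 161838.
Remaining 9 whole minutes in the current block: 1800 + 8 × 1798 = 16184 frames.
Within the current minute: 31 × 30 + 11 − 2 = 939 (labels ;00/;01 skipped at this minute). Total = 161838 + 16184 + 939 = 178961.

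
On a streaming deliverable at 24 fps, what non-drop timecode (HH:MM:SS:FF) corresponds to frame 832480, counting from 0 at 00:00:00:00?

09:38:06:16

832480 ÷ 24 = 34686 full seconds, remainder 16 frames.
34686 s = 9 h 38 min 6 s.
Timecode: 09:38:06:16.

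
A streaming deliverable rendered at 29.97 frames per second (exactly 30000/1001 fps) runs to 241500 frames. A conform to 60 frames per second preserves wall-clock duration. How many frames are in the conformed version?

483483 frames

Target frames = source frames × (target rate / source rate) = 241500 × (60)/(30000/1001) = 241500 × 1001/500 = 483483.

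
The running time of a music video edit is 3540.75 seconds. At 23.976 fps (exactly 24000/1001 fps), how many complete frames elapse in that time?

Frames = 3540.75 × 24000/1001 = 84978000/1001 ≈ 84893.1069.
Complete frames: 84893.

84893 frames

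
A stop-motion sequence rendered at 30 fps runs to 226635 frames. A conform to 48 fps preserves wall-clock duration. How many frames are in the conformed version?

362616 frames

Target frames = source frames × (target rate / source rate) = 226635 × (48)/(30) = 226635 × 8/5 = 362616.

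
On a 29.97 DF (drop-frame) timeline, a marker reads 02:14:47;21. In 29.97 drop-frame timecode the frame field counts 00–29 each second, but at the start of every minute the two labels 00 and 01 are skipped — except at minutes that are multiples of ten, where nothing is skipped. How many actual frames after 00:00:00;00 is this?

Complete 10-minute blocks: 13, each 17982 frames → 233766.
Remaining 4 whole minutes in the current block: 1800 + 3 × 1798 = 7194 frames.
Within the current minute: 47 × 30 + 21 − 2 = 1429 (labels ;00/;01 skipped at this minute). Total = 233766 + 7194 + 1429 = 242389.

242389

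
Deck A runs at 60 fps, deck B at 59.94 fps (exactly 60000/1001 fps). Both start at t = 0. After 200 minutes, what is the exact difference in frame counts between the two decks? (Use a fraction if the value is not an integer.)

720000/1001 frames

200 min = 12000 s.
A emits 60 × 12000 = 720000 frames; B emits 60000/1001 × 12000 = 720000000/1001.
Difference = 720000/1001 frames (≈ 719.2807); B is behind A.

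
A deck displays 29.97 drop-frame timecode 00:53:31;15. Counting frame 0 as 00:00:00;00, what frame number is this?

96249

As if non-drop at 30 labels/s: (0 × 3600 + 53 × 60 + 31) × 30 + 15 = 96345.
Minute boundaries passed: 53; those not divisible by 10: 53 − 5 = 48; dropped labels = 2 × 48 = 96.
Actual frame index = 96345 − 96 = 96249.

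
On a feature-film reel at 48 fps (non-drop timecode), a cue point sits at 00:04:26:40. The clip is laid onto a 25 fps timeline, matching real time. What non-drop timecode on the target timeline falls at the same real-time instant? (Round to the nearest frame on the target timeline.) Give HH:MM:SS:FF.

00:04:26:21

Source frame index: (0×3600 + 4×60 + 26) × 48 + 40 = 12808.
Real time: 12808 / (48) = 1601/6 s.
Target frame: (1601/6) × (25) = 40025/6 ≈ 6670.833 → 6671.
At 25 labels/s: frame 6671 → 00:04:26:21.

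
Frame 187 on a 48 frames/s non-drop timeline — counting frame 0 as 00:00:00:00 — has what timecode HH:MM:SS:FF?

00:00:03:43

187 ÷ 48 = 3 full seconds, remainder 43 frames.
3 s = 0 h 0 min 3 s.
Timecode: 00:00:03:43.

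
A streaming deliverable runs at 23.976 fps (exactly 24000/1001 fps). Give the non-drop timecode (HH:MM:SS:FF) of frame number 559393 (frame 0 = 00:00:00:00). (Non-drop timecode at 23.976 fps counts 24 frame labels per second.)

559393 ÷ 24 = 23308 full seconds, remainder 1 frame.
23308 s = 6 h 28 min 28 s.
Timecode: 06:28:28:01.

06:28:28:01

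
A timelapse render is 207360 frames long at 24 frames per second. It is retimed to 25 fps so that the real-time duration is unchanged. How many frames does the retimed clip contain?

Target frames = source frames × (target rate / source rate) = 207360 × (25)/(24) = 207360 × 25/24 = 216000.

216000 frames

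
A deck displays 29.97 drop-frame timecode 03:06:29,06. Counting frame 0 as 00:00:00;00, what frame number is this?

As if non-drop at 30 labels/s: (3 × 3600 + 6 × 60 + 29) × 30 + 6 = 335676.
Minute boundaries passed: 186; those not divisible by 10: 186 − 18 = 168; dropped labels = 2 × 168 = 336.
Actual frame index = 335676 − 336 = 335340.

335340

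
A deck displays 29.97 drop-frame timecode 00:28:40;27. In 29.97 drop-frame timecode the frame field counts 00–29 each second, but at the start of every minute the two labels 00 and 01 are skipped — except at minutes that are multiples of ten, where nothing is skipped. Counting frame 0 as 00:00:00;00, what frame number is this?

As if non-drop at 30 labels/s: (0 × 3600 + 28 × 60 + 40) × 30 + 27 = 51627.
Minute boundaries passed: 28; those not divisible by 10: 28 − 2 = 26; dropped labels = 2 × 26 = 52.
Actual frame index = 51627 − 52 = 51575.

51575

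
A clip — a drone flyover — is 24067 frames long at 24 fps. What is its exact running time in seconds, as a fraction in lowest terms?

24067/24 seconds

Running time = 24067 ÷ (24) = 24067 × 1/24 = 24067/24 s.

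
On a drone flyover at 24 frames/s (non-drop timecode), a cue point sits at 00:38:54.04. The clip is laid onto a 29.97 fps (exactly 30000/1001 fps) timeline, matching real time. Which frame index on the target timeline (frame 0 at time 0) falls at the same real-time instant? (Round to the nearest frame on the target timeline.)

Source frame index: (0×3600 + 38×60 + 54) × 24 + 4 = 56020.
Real time: 56020 / (24) = 14005/6 s.
Target frame: (14005/6) × (30000/1001) = 70025000/1001 ≈ 69955.045 → 69955.

frame 69955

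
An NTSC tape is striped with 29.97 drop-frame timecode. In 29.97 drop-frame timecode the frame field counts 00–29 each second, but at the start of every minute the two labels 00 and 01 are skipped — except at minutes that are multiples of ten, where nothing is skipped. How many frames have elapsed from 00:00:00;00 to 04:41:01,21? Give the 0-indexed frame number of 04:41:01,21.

505345

As if non-drop at 30 labels/s: (4 × 3600 + 41 × 60 + 1) × 30 + 21 = 505851.
Minute boundaries passed: 281; those not divisible by 10: 281 − 28 = 253; dropped labels = 2 × 253 = 506.
Actual frame index = 505851 − 506 = 505345.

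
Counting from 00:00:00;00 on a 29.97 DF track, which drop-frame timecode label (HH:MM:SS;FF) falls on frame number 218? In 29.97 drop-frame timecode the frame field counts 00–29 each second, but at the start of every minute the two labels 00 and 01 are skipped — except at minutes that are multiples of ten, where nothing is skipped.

00:00:07;08

Ten DF minutes hold 17982 frames, so frame 218 lies in block 0 (frames 0–17981) with 218 frames into that block.
The block's first minute is 1800 frames and the rest 1798 each; 218 frames reaches minute 0, so 0 × 18 + 0 × 2 = 0 labels have been skipped so far.
Adding those back, label number 218 + 0 = 218 at 30 labels/s is 7 s + 8 f = 0 h 0 min 7 s frame 8, i.e. 00:00:07;08.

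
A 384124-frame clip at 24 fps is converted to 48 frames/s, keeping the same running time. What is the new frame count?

Target frames = source frames × (target rate / source rate) = 384124 × (48)/(24) = 384124 × 2 = 768248.

768248 frames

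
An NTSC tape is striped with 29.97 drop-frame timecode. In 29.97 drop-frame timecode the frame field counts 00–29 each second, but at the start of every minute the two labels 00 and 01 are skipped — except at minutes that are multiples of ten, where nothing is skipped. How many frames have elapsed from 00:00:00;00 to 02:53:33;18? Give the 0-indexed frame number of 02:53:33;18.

312096

As if non-drop at 30 labels/s: (2 × 3600 + 53 × 60 + 33) × 30 + 18 = 312408.
Minute boundaries passed: 173; those not divisible by 10: 173 − 17 = 156; dropped labels = 2 × 156 = 312.
Actual frame index = 312408 − 312 = 312096.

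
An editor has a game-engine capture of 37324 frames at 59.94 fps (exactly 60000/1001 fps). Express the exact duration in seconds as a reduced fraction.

9340331/15000 seconds

Running time = 37324 ÷ (60000/1001) = 37324 × 1001/60000 = 9340331/15000 s.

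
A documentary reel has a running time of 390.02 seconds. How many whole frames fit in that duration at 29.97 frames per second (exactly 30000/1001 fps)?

Frames = 390.02 × 30000/1001 = 11700600/1001 ≈ 11688.9111.
Complete frames: 11688.

11688 frames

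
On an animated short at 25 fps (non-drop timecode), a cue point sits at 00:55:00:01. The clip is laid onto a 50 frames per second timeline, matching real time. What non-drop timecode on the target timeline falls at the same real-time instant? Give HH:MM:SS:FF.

Source frame index: (0×3600 + 55×60 + 0) × 25 + 1 = 82501.
Real time: 82501 / (25) = 82501/25 s.
Target frame: (82501/25) × (50) = 165002.
At 50 labels/s: frame 165002 → 00:55:00:02.

00:55:00:02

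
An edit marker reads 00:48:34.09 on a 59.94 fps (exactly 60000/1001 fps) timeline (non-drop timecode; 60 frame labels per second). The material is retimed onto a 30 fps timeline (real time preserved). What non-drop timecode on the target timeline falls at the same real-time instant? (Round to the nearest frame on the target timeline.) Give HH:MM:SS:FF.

Source frame index: (0×3600 + 48×60 + 34) × 60 + 9 = 174849.
Real time: 174849 / (60000/1001) = 58341283/20000 s.
Target frame: (58341283/20000) × (30) = 175023849/2000 ≈ 87511.924 → 87512.
At 30 labels/s: frame 87512 → 00:48:37:02.

00:48:37:02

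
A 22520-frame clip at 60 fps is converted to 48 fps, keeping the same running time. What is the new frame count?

Target frames = source frames × (target rate / source rate) = 22520 × (48)/(60) = 22520 × 4/5 = 18016.

18016 frames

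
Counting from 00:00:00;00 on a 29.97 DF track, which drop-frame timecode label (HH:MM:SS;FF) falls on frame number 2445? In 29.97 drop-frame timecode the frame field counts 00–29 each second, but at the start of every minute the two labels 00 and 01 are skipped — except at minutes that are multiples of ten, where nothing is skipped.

Each 10-minute DF block holds 10 × 60 × 30 − 9 × 2 = 17982 frames. 2445 ÷ 17982 → 0 full blocks, remainder 2445.
Within the partial block the first minute is 1800 frames and each further minute 1798, so 1 further minute boundary passed. Total skipped labels = 18 × 0 + 2 × 1 = 2.
Non-drop label index = 2445 + 2 = 2447; at 30 labels/s that is 00:01:21:17, i.e. DF 00:01:21;17.

00:01:21;17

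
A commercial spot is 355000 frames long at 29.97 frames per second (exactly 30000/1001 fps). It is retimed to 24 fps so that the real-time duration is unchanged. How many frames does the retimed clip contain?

284284 frames

Target frames = source frames × (target rate / source rate) = 355000 × (24)/(30000/1001) = 355000 × 1001/1250 = 284284.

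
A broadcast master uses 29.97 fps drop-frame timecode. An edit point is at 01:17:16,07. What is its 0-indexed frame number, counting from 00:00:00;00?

138947

Complete 10-minute blocks: 7, each 17982 frames → 125874.
Remaining 7 whole minutes in the current block: 1800 + 6 × 1798 = 12588 frames.
Within the current minute: 16 × 30 + 7 − 2 = 485 (labels ;00/;01 skipped at this minute). Total = 125874 + 12588 + 485 = 138947.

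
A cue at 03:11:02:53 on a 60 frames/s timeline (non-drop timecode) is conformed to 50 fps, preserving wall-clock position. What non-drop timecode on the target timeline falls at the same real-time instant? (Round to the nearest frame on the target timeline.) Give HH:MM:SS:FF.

Source frame index: (3×3600 + 11×60 + 2) × 60 + 53 = 687773.
Real time: 687773 / (60) = 687773/60 s.
Target frame: (687773/60) × (50) = 3438865/6 ≈ 573144.167 → 573144.
At 50 labels/s: frame 573144 → 03:11:02:44.

03:11:02:44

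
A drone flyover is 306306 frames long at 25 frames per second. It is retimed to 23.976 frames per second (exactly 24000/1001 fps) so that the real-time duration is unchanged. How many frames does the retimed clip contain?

Target frames = source frames × (target rate / source rate) = 306306 × (24000/1001)/(25) = 306306 × 960/1001 = 293760.

293760 frames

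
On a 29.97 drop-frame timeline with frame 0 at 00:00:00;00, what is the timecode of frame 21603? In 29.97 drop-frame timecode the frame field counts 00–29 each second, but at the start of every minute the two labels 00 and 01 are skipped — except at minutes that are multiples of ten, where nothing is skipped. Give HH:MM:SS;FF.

Ten DF minutes hold 17982 frames, so frame 21603 lies in block 1 (frames 17982–35963) with 3621 frames into that block.
The block's first minute is 1800 frames and the rest 1798 each; 3621 frames reaches minute 2, so 1 × 18 + 2 × 2 = 22 labels have been skipped so far.
Adding those back, label number 21603 + 22 = 21625 at 30 labels/s is 720 s + 25 f = 0 h 12 min 0 s frame 25, i.e. 00:12:00;25.

00:12:00;25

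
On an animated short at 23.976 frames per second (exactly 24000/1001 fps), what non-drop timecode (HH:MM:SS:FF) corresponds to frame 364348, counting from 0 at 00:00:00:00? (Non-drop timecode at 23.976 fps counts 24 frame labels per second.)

364348 ÷ 24 = 15181 full seconds, remainder 4 frames.
15181 s = 4 h 13 min 1 s.
Timecode: 04:13:01:04.

04:13:01:04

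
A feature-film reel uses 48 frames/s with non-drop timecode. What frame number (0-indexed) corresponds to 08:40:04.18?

Total seconds to the label: (8 × 3600 + 40 × 60 + 4) = 31204.
Frame index = 31204 × 48 + 18 = 1497810.

1497810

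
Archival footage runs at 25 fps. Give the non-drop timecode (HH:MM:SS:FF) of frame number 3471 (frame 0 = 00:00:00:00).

3471 ÷ 25 = 138 full seconds, remainder 21 frames.
138 s = 0 h 2 min 18 s.
Timecode: 00:02:18:21.

00:02:18:21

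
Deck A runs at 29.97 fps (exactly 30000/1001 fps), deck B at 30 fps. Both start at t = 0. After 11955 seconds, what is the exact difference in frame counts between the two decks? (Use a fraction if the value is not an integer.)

358650/1001 frames

A emits 30000/1001 × 11955 = 358650000/1001 frames; B emits 30 × 11955 = 358650.
Difference = 358650/1001 frames (≈ 358.2917); B is ahead of A.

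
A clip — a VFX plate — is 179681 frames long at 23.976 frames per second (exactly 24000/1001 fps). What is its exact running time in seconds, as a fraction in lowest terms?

Running time = 179681 ÷ (24000/1001) = 179681 × 1001/24000 = 179860681/24000 s.

179860681/24000 seconds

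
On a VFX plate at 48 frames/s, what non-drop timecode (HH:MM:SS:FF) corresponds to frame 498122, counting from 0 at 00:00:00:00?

02:52:57:26

498122 ÷ 48 = 10377 full seconds, remainder 26 frames.
10377 s = 2 h 52 min 57 s.
Timecode: 02:52:57:26.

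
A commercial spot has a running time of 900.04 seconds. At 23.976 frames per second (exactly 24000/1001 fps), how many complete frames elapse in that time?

21579 frames

Frames = 900.04 × 24000/1001 = 21600960/1001 ≈ 21579.3806.
Complete frames: 21579.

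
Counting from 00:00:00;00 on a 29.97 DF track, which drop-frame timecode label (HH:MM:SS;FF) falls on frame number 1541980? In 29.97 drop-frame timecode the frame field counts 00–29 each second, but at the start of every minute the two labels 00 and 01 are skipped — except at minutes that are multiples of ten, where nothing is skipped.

14:17:30;24

Ten DF minutes hold 17982 frames, so frame 1541980 lies in block 85 (frames 1528470–1546451) with 13510 frames into that block.
The block's first minute is 1800 frames and the rest 1798 each; 13510 frames reaches minute 7, so 85 × 18 + 7 × 2 = 1544 labels have been skipped so far.
Adding those back, label number 1541980 + 1544 = 1543524 at 30 labels/s is 51450 s + 24 f = 14 h 17 min 30 s frame 24, i.e. 14:17:30;24.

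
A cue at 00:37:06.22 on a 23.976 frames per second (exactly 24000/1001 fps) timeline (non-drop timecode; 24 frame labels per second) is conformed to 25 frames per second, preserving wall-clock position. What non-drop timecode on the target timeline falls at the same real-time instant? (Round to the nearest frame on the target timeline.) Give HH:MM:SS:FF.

Source frame index: (0×3600 + 37×60 + 6) × 24 + 22 = 53446.
Real time: 53446 / (24000/1001) = 26749723/12000 s.
Target frame: (26749723/12000) × (25) = 26749723/480 ≈ 55728.590 → 55729.
At 25 labels/s: frame 55729 → 00:37:09:04.

00:37:09:04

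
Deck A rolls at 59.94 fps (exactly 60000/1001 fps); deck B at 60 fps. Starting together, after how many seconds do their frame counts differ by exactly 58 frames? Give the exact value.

The gap grows by |60 − 60000/1001| = 60/1001 frames per second.
Time for a 58-frame gap: 58 ÷ (60/1001) = 29029/30 s.

29029/30 seconds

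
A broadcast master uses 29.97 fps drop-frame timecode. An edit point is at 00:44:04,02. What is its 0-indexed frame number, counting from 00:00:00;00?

79242

As if non-drop at 30 labels/s: (0 × 3600 + 44 × 60 + 4) × 30 + 2 = 79322.
Minute boundaries passed: 44; those not divisible by 10: 44 − 4 = 40; dropped labels = 2 × 40 = 80.
Actual frame index = 79322 − 80 = 79242.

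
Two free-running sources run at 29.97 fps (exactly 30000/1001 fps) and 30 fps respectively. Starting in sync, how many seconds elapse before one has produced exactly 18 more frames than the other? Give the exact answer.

The gap grows by |30 − 30000/1001| = 30/1001 frames per second.
Time for a 18-frame gap: 18 ÷ (30/1001) = 600.6 s.

600.6 seconds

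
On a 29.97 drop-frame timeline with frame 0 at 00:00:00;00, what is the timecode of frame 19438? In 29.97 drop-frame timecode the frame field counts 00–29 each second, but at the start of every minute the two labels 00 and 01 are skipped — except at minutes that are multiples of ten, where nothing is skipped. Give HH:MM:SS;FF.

Ten DF minutes hold 17982 frames, so frame 19438 lies in block 1 (frames 17982–35963) with 1456 frames into that block.
The block's first minute is 1800 frames and the rest 1798 each; 1456 frames reaches minute 0, so 1 × 18 + 0 × 2 = 18 labels have been skipped so far.
Adding those back, label number 19438 + 18 = 19456 at 30 labels/s is 648 s + 16 f = 0 h 10 min 48 s frame 16, i.e. 00:10:48;16.

00:10:48;16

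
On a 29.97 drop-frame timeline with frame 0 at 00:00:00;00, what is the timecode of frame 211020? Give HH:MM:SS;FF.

Ten DF minutes hold 17982 frames, so frame 211020 lies in block 11 (frames 197802–215783) with 13218 frames into that block.
The block's first minute is 1800 frames and the rest 1798 each; 13218 frames reaches minute 7, so 11 × 18 + 7 × 2 = 212 labels have been skipped so far.
Adding those back, label number 211020 + 212 = 211232 at 30 labels/s is 7041 s + 2 f = 1 h 57 min 21 s frame 2, i.e. 01:57:21;02.

01:57:21;02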